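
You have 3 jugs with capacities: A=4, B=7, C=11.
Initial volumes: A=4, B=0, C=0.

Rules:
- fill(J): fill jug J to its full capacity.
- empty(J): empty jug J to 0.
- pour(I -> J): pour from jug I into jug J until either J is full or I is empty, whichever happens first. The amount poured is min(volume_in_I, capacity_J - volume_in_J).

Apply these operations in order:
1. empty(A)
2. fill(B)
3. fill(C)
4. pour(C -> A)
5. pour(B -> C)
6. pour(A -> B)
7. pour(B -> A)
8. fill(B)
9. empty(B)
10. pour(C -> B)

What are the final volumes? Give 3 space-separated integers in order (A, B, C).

Answer: 4 7 4

Derivation:
Step 1: empty(A) -> (A=0 B=0 C=0)
Step 2: fill(B) -> (A=0 B=7 C=0)
Step 3: fill(C) -> (A=0 B=7 C=11)
Step 4: pour(C -> A) -> (A=4 B=7 C=7)
Step 5: pour(B -> C) -> (A=4 B=3 C=11)
Step 6: pour(A -> B) -> (A=0 B=7 C=11)
Step 7: pour(B -> A) -> (A=4 B=3 C=11)
Step 8: fill(B) -> (A=4 B=7 C=11)
Step 9: empty(B) -> (A=4 B=0 C=11)
Step 10: pour(C -> B) -> (A=4 B=7 C=4)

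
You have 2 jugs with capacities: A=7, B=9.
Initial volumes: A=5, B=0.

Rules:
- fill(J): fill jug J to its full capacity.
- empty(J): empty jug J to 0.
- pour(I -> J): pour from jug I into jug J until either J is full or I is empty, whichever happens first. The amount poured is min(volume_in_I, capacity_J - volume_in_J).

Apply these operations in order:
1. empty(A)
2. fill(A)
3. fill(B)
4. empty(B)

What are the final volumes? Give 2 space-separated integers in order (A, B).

Answer: 7 0

Derivation:
Step 1: empty(A) -> (A=0 B=0)
Step 2: fill(A) -> (A=7 B=0)
Step 3: fill(B) -> (A=7 B=9)
Step 4: empty(B) -> (A=7 B=0)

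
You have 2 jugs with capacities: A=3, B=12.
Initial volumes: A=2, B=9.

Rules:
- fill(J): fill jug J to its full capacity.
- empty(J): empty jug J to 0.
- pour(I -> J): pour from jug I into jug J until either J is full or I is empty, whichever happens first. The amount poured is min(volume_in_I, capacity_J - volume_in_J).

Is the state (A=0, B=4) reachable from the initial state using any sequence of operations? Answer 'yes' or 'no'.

BFS explored all 21 reachable states.
Reachable set includes: (0,0), (0,2), (0,3), (0,5), (0,6), (0,8), (0,9), (0,11), (0,12), (2,0), (2,9), (2,12) ...
Target (A=0, B=4) not in reachable set → no.

Answer: no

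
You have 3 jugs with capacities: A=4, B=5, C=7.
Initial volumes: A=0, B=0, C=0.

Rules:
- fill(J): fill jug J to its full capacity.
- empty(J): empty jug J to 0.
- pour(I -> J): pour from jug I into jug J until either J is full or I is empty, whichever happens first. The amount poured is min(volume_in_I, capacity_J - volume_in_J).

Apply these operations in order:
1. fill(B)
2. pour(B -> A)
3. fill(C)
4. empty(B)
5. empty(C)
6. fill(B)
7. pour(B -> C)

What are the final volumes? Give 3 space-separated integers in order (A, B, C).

Answer: 4 0 5

Derivation:
Step 1: fill(B) -> (A=0 B=5 C=0)
Step 2: pour(B -> A) -> (A=4 B=1 C=0)
Step 3: fill(C) -> (A=4 B=1 C=7)
Step 4: empty(B) -> (A=4 B=0 C=7)
Step 5: empty(C) -> (A=4 B=0 C=0)
Step 6: fill(B) -> (A=4 B=5 C=0)
Step 7: pour(B -> C) -> (A=4 B=0 C=5)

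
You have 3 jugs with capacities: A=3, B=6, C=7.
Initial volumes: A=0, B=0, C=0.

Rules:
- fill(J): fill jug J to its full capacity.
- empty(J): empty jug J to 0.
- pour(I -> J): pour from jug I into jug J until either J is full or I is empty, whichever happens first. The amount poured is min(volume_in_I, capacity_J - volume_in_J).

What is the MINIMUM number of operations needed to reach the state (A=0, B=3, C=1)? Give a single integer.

BFS from (A=0, B=0, C=0). One shortest path:
  1. fill(C) -> (A=0 B=0 C=7)
  2. pour(C -> B) -> (A=0 B=6 C=1)
  3. pour(B -> A) -> (A=3 B=3 C=1)
  4. empty(A) -> (A=0 B=3 C=1)
Reached target in 4 moves.

Answer: 4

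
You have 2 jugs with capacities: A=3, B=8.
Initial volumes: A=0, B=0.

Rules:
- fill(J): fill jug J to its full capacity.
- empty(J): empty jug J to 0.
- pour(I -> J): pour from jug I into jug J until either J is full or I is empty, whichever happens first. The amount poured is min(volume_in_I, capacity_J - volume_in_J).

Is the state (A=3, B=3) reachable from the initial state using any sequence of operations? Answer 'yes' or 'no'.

BFS from (A=0, B=0):
  1. fill(A) -> (A=3 B=0)
  2. pour(A -> B) -> (A=0 B=3)
  3. fill(A) -> (A=3 B=3)
Target reached → yes.

Answer: yes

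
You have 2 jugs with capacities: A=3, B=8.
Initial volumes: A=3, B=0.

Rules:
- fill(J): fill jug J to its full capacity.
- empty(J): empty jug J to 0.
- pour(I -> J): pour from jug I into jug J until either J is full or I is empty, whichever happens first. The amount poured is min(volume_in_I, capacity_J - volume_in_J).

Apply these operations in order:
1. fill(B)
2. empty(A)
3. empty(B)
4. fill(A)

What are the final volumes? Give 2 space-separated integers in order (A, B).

Answer: 3 0

Derivation:
Step 1: fill(B) -> (A=3 B=8)
Step 2: empty(A) -> (A=0 B=8)
Step 3: empty(B) -> (A=0 B=0)
Step 4: fill(A) -> (A=3 B=0)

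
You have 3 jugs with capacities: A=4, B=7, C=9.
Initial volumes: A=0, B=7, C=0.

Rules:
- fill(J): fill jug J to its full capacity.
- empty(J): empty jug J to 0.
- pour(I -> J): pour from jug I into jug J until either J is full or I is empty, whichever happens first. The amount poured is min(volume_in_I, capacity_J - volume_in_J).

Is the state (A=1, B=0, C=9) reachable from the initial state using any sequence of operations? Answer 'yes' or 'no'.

BFS from (A=0, B=7, C=0):
  1. pour(B -> A) -> (A=4 B=3 C=0)
  2. empty(A) -> (A=0 B=3 C=0)
  3. pour(B -> A) -> (A=3 B=0 C=0)
  4. fill(B) -> (A=3 B=7 C=0)
  5. pour(B -> C) -> (A=3 B=0 C=7)
  6. pour(A -> C) -> (A=1 B=0 C=9)
Target reached → yes.

Answer: yes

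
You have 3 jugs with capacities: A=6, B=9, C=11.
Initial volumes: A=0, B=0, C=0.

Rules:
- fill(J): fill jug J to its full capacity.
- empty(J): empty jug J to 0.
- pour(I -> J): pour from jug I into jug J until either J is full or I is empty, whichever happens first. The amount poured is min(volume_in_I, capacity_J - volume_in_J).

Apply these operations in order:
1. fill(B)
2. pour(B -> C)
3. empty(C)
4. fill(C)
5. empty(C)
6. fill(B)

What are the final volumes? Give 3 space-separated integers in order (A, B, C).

Answer: 0 9 0

Derivation:
Step 1: fill(B) -> (A=0 B=9 C=0)
Step 2: pour(B -> C) -> (A=0 B=0 C=9)
Step 3: empty(C) -> (A=0 B=0 C=0)
Step 4: fill(C) -> (A=0 B=0 C=11)
Step 5: empty(C) -> (A=0 B=0 C=0)
Step 6: fill(B) -> (A=0 B=9 C=0)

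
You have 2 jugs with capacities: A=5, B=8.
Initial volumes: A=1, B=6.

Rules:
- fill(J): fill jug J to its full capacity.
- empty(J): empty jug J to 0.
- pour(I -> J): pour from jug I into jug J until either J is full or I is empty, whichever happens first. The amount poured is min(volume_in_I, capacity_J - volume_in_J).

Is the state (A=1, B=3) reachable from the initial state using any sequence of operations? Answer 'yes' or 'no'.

Answer: no

Derivation:
BFS explored all 27 reachable states.
Reachable set includes: (0,0), (0,1), (0,2), (0,3), (0,4), (0,5), (0,6), (0,7), (0,8), (1,0), (1,6), (1,8) ...
Target (A=1, B=3) not in reachable set → no.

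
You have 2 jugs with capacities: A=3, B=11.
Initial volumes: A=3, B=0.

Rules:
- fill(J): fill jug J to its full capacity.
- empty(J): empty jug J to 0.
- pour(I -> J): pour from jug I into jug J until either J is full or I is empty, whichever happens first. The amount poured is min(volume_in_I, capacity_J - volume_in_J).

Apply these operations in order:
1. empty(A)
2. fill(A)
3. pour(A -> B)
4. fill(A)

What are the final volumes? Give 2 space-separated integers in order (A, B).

Step 1: empty(A) -> (A=0 B=0)
Step 2: fill(A) -> (A=3 B=0)
Step 3: pour(A -> B) -> (A=0 B=3)
Step 4: fill(A) -> (A=3 B=3)

Answer: 3 3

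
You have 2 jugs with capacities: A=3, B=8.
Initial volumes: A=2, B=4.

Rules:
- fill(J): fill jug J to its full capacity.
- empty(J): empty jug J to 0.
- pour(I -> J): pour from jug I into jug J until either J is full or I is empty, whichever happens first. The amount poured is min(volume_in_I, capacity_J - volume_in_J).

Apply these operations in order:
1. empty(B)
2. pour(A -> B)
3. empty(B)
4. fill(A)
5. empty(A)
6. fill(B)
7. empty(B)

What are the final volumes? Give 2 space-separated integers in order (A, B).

Answer: 0 0

Derivation:
Step 1: empty(B) -> (A=2 B=0)
Step 2: pour(A -> B) -> (A=0 B=2)
Step 3: empty(B) -> (A=0 B=0)
Step 4: fill(A) -> (A=3 B=0)
Step 5: empty(A) -> (A=0 B=0)
Step 6: fill(B) -> (A=0 B=8)
Step 7: empty(B) -> (A=0 B=0)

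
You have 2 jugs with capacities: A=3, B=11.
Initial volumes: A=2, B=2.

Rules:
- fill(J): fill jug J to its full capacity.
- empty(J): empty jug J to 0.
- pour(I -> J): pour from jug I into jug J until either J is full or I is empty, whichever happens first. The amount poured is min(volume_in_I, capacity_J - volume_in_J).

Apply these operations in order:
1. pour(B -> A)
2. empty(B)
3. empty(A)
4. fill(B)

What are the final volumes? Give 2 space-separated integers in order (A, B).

Answer: 0 11

Derivation:
Step 1: pour(B -> A) -> (A=3 B=1)
Step 2: empty(B) -> (A=3 B=0)
Step 3: empty(A) -> (A=0 B=0)
Step 4: fill(B) -> (A=0 B=11)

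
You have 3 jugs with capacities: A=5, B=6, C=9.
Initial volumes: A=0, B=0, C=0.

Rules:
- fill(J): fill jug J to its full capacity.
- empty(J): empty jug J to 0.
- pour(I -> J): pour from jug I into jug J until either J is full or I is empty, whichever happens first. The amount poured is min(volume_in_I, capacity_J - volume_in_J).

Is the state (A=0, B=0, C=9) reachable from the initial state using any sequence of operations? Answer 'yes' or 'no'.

Answer: yes

Derivation:
BFS from (A=0, B=0, C=0):
  1. fill(C) -> (A=0 B=0 C=9)
Target reached → yes.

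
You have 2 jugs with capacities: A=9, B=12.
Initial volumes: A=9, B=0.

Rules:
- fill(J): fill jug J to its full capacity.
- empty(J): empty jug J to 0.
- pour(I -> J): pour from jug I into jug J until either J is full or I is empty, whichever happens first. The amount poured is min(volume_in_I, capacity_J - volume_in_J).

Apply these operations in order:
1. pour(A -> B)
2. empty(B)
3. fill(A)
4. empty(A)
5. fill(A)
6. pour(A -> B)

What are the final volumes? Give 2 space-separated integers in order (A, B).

Answer: 0 9

Derivation:
Step 1: pour(A -> B) -> (A=0 B=9)
Step 2: empty(B) -> (A=0 B=0)
Step 3: fill(A) -> (A=9 B=0)
Step 4: empty(A) -> (A=0 B=0)
Step 5: fill(A) -> (A=9 B=0)
Step 6: pour(A -> B) -> (A=0 B=9)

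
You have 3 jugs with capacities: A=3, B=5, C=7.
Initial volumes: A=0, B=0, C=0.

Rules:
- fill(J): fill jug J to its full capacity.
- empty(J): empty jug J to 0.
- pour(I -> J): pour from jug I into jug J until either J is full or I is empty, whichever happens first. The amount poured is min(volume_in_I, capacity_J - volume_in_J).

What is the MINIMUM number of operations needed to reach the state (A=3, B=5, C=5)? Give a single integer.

Answer: 4

Derivation:
BFS from (A=0, B=0, C=0). One shortest path:
  1. fill(A) -> (A=3 B=0 C=0)
  2. fill(B) -> (A=3 B=5 C=0)
  3. pour(B -> C) -> (A=3 B=0 C=5)
  4. fill(B) -> (A=3 B=5 C=5)
Reached target in 4 moves.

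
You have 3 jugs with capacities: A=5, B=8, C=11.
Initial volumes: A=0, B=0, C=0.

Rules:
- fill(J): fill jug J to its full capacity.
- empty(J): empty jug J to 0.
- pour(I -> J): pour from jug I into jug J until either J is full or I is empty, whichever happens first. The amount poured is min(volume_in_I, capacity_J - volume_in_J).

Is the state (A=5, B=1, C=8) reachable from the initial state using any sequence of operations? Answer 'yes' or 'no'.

Answer: yes

Derivation:
BFS from (A=0, B=0, C=0):
  1. fill(C) -> (A=0 B=0 C=11)
  2. pour(C -> B) -> (A=0 B=8 C=3)
  3. pour(C -> A) -> (A=3 B=8 C=0)
  4. pour(B -> C) -> (A=3 B=0 C=8)
  5. fill(B) -> (A=3 B=8 C=8)
  6. pour(B -> A) -> (A=5 B=6 C=8)
  7. empty(A) -> (A=0 B=6 C=8)
  8. pour(B -> A) -> (A=5 B=1 C=8)
Target reached → yes.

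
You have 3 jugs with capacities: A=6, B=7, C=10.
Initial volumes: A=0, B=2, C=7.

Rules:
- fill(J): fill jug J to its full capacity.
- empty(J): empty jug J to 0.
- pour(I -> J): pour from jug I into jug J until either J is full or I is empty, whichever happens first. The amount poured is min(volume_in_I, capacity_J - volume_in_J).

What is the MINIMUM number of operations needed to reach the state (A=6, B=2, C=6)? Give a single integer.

Answer: 4

Derivation:
BFS from (A=0, B=2, C=7). One shortest path:
  1. fill(A) -> (A=6 B=2 C=7)
  2. empty(C) -> (A=6 B=2 C=0)
  3. pour(A -> C) -> (A=0 B=2 C=6)
  4. fill(A) -> (A=6 B=2 C=6)
Reached target in 4 moves.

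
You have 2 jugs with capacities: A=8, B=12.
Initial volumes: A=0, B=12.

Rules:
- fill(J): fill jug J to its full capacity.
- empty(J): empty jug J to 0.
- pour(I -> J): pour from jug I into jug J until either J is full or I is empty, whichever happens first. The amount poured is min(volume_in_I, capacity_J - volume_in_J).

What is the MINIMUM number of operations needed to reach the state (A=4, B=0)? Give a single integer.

Answer: 3

Derivation:
BFS from (A=0, B=12). One shortest path:
  1. pour(B -> A) -> (A=8 B=4)
  2. empty(A) -> (A=0 B=4)
  3. pour(B -> A) -> (A=4 B=0)
Reached target in 3 moves.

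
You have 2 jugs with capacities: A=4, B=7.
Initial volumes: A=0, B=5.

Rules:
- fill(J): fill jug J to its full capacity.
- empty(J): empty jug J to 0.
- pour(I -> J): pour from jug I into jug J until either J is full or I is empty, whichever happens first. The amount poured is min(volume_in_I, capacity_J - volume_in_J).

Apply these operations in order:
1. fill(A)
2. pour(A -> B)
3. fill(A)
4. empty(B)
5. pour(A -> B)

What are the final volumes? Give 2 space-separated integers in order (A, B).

Answer: 0 4

Derivation:
Step 1: fill(A) -> (A=4 B=5)
Step 2: pour(A -> B) -> (A=2 B=7)
Step 3: fill(A) -> (A=4 B=7)
Step 4: empty(B) -> (A=4 B=0)
Step 5: pour(A -> B) -> (A=0 B=4)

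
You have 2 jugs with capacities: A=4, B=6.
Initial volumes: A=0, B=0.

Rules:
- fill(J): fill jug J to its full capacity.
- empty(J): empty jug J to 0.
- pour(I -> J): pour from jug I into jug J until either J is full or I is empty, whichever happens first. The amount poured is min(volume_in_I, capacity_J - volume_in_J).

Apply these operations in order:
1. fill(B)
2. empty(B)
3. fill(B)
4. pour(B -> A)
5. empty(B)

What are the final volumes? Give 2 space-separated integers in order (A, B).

Answer: 4 0

Derivation:
Step 1: fill(B) -> (A=0 B=6)
Step 2: empty(B) -> (A=0 B=0)
Step 3: fill(B) -> (A=0 B=6)
Step 4: pour(B -> A) -> (A=4 B=2)
Step 5: empty(B) -> (A=4 B=0)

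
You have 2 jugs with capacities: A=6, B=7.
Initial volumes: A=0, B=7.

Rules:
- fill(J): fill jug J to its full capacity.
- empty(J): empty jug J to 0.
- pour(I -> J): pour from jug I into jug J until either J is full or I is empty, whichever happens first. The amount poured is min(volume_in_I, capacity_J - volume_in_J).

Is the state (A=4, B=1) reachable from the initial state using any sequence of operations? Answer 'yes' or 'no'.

BFS explored all 26 reachable states.
Reachable set includes: (0,0), (0,1), (0,2), (0,3), (0,4), (0,5), (0,6), (0,7), (1,0), (1,7), (2,0), (2,7) ...
Target (A=4, B=1) not in reachable set → no.

Answer: no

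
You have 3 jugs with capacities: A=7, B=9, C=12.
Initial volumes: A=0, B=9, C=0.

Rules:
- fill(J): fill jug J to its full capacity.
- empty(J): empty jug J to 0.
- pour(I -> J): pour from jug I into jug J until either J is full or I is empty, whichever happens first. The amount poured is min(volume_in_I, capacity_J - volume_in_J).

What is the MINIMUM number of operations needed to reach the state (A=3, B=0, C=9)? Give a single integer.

Answer: 5

Derivation:
BFS from (A=0, B=9, C=0). One shortest path:
  1. empty(B) -> (A=0 B=0 C=0)
  2. fill(C) -> (A=0 B=0 C=12)
  3. pour(C -> B) -> (A=0 B=9 C=3)
  4. pour(C -> A) -> (A=3 B=9 C=0)
  5. pour(B -> C) -> (A=3 B=0 C=9)
Reached target in 5 moves.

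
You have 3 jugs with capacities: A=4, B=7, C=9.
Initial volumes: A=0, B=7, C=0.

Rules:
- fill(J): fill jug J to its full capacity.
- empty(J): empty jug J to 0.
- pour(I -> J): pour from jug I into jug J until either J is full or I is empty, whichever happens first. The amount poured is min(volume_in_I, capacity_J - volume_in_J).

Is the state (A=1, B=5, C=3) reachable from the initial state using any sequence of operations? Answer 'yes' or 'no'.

BFS explored all 256 reachable states.
Reachable set includes: (0,0,0), (0,0,1), (0,0,2), (0,0,3), (0,0,4), (0,0,5), (0,0,6), (0,0,7), (0,0,8), (0,0,9), (0,1,0), (0,1,1) ...
Target (A=1, B=5, C=3) not in reachable set → no.

Answer: no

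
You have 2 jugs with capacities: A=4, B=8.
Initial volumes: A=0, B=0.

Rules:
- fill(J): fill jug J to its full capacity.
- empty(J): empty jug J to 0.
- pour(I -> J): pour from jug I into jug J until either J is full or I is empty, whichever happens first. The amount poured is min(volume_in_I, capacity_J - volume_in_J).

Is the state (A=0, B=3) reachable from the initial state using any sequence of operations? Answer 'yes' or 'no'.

Answer: no

Derivation:
BFS explored all 6 reachable states.
Reachable set includes: (0,0), (0,4), (0,8), (4,0), (4,4), (4,8)
Target (A=0, B=3) not in reachable set → no.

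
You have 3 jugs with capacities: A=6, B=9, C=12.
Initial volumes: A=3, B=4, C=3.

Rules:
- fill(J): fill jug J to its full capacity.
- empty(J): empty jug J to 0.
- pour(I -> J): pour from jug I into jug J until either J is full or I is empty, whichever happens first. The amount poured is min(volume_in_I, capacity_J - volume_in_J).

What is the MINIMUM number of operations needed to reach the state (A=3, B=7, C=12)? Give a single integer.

Answer: 2

Derivation:
BFS from (A=3, B=4, C=3). One shortest path:
  1. pour(C -> B) -> (A=3 B=7 C=0)
  2. fill(C) -> (A=3 B=7 C=12)
Reached target in 2 moves.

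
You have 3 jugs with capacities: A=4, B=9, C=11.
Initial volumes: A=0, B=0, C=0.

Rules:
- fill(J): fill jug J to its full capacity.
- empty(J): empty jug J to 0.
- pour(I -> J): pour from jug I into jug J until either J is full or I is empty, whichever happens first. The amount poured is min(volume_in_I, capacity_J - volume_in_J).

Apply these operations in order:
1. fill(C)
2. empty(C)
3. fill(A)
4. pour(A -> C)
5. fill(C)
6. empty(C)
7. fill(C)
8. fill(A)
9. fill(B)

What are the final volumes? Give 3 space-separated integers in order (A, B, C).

Answer: 4 9 11

Derivation:
Step 1: fill(C) -> (A=0 B=0 C=11)
Step 2: empty(C) -> (A=0 B=0 C=0)
Step 3: fill(A) -> (A=4 B=0 C=0)
Step 4: pour(A -> C) -> (A=0 B=0 C=4)
Step 5: fill(C) -> (A=0 B=0 C=11)
Step 6: empty(C) -> (A=0 B=0 C=0)
Step 7: fill(C) -> (A=0 B=0 C=11)
Step 8: fill(A) -> (A=4 B=0 C=11)
Step 9: fill(B) -> (A=4 B=9 C=11)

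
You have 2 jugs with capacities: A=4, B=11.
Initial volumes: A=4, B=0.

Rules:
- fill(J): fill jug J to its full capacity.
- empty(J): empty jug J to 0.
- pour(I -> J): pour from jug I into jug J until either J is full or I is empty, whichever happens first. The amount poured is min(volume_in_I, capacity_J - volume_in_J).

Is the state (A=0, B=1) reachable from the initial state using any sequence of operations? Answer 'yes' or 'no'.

Answer: yes

Derivation:
BFS from (A=4, B=0):
  1. pour(A -> B) -> (A=0 B=4)
  2. fill(A) -> (A=4 B=4)
  3. pour(A -> B) -> (A=0 B=8)
  4. fill(A) -> (A=4 B=8)
  5. pour(A -> B) -> (A=1 B=11)
  6. empty(B) -> (A=1 B=0)
  7. pour(A -> B) -> (A=0 B=1)
Target reached → yes.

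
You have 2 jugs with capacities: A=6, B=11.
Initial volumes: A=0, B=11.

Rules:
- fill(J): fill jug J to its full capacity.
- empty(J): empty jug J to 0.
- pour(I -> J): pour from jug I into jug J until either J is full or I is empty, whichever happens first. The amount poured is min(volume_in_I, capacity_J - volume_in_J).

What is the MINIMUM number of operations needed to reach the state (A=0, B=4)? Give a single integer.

Answer: 8

Derivation:
BFS from (A=0, B=11). One shortest path:
  1. pour(B -> A) -> (A=6 B=5)
  2. empty(A) -> (A=0 B=5)
  3. pour(B -> A) -> (A=5 B=0)
  4. fill(B) -> (A=5 B=11)
  5. pour(B -> A) -> (A=6 B=10)
  6. empty(A) -> (A=0 B=10)
  7. pour(B -> A) -> (A=6 B=4)
  8. empty(A) -> (A=0 B=4)
Reached target in 8 moves.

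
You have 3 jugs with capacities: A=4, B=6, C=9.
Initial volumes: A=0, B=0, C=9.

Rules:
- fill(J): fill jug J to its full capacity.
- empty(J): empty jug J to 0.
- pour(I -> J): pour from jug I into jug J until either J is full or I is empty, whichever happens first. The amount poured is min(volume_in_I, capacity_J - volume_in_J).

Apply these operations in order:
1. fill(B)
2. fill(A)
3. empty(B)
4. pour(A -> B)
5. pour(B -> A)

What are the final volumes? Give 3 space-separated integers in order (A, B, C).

Answer: 4 0 9

Derivation:
Step 1: fill(B) -> (A=0 B=6 C=9)
Step 2: fill(A) -> (A=4 B=6 C=9)
Step 3: empty(B) -> (A=4 B=0 C=9)
Step 4: pour(A -> B) -> (A=0 B=4 C=9)
Step 5: pour(B -> A) -> (A=4 B=0 C=9)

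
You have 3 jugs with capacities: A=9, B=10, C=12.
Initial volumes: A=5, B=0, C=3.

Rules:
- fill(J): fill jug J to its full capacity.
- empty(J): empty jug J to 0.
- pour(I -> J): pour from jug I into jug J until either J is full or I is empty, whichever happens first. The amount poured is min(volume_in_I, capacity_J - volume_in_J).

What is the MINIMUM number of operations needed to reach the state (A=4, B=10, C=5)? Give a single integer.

BFS from (A=5, B=0, C=3). One shortest path:
  1. pour(A -> B) -> (A=0 B=5 C=3)
  2. fill(A) -> (A=9 B=5 C=3)
  3. pour(A -> B) -> (A=4 B=10 C=3)
  4. empty(B) -> (A=4 B=0 C=3)
  5. pour(C -> B) -> (A=4 B=3 C=0)
  6. fill(C) -> (A=4 B=3 C=12)
  7. pour(C -> B) -> (A=4 B=10 C=5)
Reached target in 7 moves.

Answer: 7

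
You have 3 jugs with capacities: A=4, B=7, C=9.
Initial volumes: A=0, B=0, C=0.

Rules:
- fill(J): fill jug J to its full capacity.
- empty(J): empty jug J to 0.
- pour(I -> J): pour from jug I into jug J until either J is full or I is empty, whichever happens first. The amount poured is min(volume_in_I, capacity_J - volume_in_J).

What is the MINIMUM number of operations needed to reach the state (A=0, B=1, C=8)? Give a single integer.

Answer: 6

Derivation:
BFS from (A=0, B=0, C=0). One shortest path:
  1. fill(C) -> (A=0 B=0 C=9)
  2. pour(C -> A) -> (A=4 B=0 C=5)
  3. pour(C -> B) -> (A=4 B=5 C=0)
  4. pour(A -> C) -> (A=0 B=5 C=4)
  5. pour(B -> A) -> (A=4 B=1 C=4)
  6. pour(A -> C) -> (A=0 B=1 C=8)
Reached target in 6 moves.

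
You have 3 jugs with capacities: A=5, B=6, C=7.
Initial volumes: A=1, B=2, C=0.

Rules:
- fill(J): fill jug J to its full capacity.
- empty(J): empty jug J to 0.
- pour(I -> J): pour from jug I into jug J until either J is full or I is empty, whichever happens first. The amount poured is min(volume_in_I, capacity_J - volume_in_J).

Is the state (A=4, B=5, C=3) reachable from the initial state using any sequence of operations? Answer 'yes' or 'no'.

BFS explored all 216 reachable states.
Reachable set includes: (0,0,0), (0,0,1), (0,0,2), (0,0,3), (0,0,4), (0,0,5), (0,0,6), (0,0,7), (0,1,0), (0,1,1), (0,1,2), (0,1,3) ...
Target (A=4, B=5, C=3) not in reachable set → no.

Answer: no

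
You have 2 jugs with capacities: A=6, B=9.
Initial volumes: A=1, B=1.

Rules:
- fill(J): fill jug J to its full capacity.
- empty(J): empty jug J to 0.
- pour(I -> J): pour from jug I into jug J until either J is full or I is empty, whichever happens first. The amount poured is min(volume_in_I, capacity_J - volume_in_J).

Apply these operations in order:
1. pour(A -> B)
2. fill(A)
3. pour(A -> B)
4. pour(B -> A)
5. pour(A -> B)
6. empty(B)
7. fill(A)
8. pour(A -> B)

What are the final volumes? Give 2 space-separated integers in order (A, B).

Answer: 0 6

Derivation:
Step 1: pour(A -> B) -> (A=0 B=2)
Step 2: fill(A) -> (A=6 B=2)
Step 3: pour(A -> B) -> (A=0 B=8)
Step 4: pour(B -> A) -> (A=6 B=2)
Step 5: pour(A -> B) -> (A=0 B=8)
Step 6: empty(B) -> (A=0 B=0)
Step 7: fill(A) -> (A=6 B=0)
Step 8: pour(A -> B) -> (A=0 B=6)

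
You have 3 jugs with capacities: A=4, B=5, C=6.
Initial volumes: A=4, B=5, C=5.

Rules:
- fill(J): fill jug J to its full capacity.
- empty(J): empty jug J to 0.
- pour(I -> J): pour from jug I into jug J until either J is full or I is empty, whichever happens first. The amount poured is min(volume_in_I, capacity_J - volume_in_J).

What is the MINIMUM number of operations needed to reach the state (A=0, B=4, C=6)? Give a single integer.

Answer: 2

Derivation:
BFS from (A=4, B=5, C=5). One shortest path:
  1. empty(A) -> (A=0 B=5 C=5)
  2. pour(B -> C) -> (A=0 B=4 C=6)
Reached target in 2 moves.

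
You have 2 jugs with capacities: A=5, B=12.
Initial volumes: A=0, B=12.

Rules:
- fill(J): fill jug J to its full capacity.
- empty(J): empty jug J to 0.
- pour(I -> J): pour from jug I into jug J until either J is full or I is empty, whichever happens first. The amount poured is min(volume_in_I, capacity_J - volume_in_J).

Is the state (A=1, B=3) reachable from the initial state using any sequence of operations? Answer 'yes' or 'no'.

BFS explored all 34 reachable states.
Reachable set includes: (0,0), (0,1), (0,2), (0,3), (0,4), (0,5), (0,6), (0,7), (0,8), (0,9), (0,10), (0,11) ...
Target (A=1, B=3) not in reachable set → no.

Answer: no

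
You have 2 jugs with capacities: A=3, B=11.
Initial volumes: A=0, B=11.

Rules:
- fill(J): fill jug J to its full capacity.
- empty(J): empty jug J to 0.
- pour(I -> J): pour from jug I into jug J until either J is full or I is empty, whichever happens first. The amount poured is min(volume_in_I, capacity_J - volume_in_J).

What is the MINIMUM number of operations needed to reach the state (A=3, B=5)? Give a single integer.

Answer: 3

Derivation:
BFS from (A=0, B=11). One shortest path:
  1. pour(B -> A) -> (A=3 B=8)
  2. empty(A) -> (A=0 B=8)
  3. pour(B -> A) -> (A=3 B=5)
Reached target in 3 moves.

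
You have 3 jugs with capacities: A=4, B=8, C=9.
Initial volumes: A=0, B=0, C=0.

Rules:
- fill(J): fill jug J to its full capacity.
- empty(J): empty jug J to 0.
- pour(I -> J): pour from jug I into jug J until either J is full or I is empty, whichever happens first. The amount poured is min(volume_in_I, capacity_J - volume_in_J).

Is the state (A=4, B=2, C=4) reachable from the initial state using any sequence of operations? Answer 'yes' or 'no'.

Answer: yes

Derivation:
BFS from (A=0, B=0, C=0):
  1. fill(C) -> (A=0 B=0 C=9)
  2. pour(C -> A) -> (A=4 B=0 C=5)
  3. pour(C -> B) -> (A=4 B=5 C=0)
  4. fill(C) -> (A=4 B=5 C=9)
  5. pour(C -> B) -> (A=4 B=8 C=6)
  6. empty(B) -> (A=4 B=0 C=6)
  7. pour(C -> B) -> (A=4 B=6 C=0)
  8. pour(A -> C) -> (A=0 B=6 C=4)
  9. pour(B -> A) -> (A=4 B=2 C=4)
Target reached → yes.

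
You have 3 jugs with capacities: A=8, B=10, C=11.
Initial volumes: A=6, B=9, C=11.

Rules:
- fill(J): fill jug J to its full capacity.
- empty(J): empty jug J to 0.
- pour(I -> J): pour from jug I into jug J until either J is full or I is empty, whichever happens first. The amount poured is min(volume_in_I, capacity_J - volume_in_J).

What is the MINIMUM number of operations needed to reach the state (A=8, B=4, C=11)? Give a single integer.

Answer: 4

Derivation:
BFS from (A=6, B=9, C=11). One shortest path:
  1. empty(C) -> (A=6 B=9 C=0)
  2. pour(A -> C) -> (A=0 B=9 C=6)
  3. fill(A) -> (A=8 B=9 C=6)
  4. pour(B -> C) -> (A=8 B=4 C=11)
Reached target in 4 moves.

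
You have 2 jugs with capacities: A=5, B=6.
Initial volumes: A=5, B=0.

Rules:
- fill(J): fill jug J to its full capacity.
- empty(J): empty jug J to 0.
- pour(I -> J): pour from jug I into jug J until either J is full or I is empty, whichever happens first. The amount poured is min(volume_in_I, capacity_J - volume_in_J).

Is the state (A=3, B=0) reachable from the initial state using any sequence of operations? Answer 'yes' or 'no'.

Answer: yes

Derivation:
BFS from (A=5, B=0):
  1. pour(A -> B) -> (A=0 B=5)
  2. fill(A) -> (A=5 B=5)
  3. pour(A -> B) -> (A=4 B=6)
  4. empty(B) -> (A=4 B=0)
  5. pour(A -> B) -> (A=0 B=4)
  6. fill(A) -> (A=5 B=4)
  7. pour(A -> B) -> (A=3 B=6)
  8. empty(B) -> (A=3 B=0)
Target reached → yes.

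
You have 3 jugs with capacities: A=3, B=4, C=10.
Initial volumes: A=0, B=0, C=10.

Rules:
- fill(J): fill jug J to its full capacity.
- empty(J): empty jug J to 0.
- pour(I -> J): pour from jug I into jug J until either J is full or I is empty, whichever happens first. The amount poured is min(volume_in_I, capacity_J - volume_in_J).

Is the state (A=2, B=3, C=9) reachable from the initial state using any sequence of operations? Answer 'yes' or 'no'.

BFS explored all 166 reachable states.
Reachable set includes: (0,0,0), (0,0,1), (0,0,2), (0,0,3), (0,0,4), (0,0,5), (0,0,6), (0,0,7), (0,0,8), (0,0,9), (0,0,10), (0,1,0) ...
Target (A=2, B=3, C=9) not in reachable set → no.

Answer: no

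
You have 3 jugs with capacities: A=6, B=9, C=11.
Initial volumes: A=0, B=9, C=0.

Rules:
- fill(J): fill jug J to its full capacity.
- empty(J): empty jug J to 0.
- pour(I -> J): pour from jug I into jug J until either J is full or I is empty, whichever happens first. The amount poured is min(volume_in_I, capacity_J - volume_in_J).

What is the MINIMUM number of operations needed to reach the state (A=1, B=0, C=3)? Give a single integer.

Answer: 6

Derivation:
BFS from (A=0, B=9, C=0). One shortest path:
  1. fill(A) -> (A=6 B=9 C=0)
  2. pour(A -> C) -> (A=0 B=9 C=6)
  3. pour(B -> A) -> (A=6 B=3 C=6)
  4. pour(A -> C) -> (A=1 B=3 C=11)
  5. empty(C) -> (A=1 B=3 C=0)
  6. pour(B -> C) -> (A=1 B=0 C=3)
Reached target in 6 moves.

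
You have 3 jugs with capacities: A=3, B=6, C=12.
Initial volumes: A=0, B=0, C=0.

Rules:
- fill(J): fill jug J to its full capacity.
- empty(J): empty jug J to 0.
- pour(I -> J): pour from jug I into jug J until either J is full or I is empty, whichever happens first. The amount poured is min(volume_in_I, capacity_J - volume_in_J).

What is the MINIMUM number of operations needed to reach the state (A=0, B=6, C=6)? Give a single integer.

BFS from (A=0, B=0, C=0). One shortest path:
  1. fill(C) -> (A=0 B=0 C=12)
  2. pour(C -> B) -> (A=0 B=6 C=6)
Reached target in 2 moves.

Answer: 2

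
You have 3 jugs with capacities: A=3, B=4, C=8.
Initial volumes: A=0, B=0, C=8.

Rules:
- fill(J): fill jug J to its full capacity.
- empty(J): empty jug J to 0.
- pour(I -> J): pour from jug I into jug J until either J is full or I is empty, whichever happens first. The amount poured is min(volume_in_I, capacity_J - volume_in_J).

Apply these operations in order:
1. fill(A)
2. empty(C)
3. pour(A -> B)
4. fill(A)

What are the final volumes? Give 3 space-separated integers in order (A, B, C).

Answer: 3 3 0

Derivation:
Step 1: fill(A) -> (A=3 B=0 C=8)
Step 2: empty(C) -> (A=3 B=0 C=0)
Step 3: pour(A -> B) -> (A=0 B=3 C=0)
Step 4: fill(A) -> (A=3 B=3 C=0)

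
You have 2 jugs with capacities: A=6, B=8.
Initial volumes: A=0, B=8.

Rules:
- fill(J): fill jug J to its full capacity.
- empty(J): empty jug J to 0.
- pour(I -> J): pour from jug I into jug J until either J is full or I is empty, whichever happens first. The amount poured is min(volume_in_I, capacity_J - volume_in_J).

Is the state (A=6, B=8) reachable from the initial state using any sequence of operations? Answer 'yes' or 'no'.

BFS from (A=0, B=8):
  1. fill(A) -> (A=6 B=8)
Target reached → yes.

Answer: yes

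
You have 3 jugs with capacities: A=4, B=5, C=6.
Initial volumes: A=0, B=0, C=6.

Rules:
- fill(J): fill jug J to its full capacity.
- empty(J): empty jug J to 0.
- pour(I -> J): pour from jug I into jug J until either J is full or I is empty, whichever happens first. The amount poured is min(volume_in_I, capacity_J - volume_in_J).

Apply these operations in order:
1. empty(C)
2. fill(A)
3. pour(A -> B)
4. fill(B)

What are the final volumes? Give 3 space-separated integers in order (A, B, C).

Answer: 0 5 0

Derivation:
Step 1: empty(C) -> (A=0 B=0 C=0)
Step 2: fill(A) -> (A=4 B=0 C=0)
Step 3: pour(A -> B) -> (A=0 B=4 C=0)
Step 4: fill(B) -> (A=0 B=5 C=0)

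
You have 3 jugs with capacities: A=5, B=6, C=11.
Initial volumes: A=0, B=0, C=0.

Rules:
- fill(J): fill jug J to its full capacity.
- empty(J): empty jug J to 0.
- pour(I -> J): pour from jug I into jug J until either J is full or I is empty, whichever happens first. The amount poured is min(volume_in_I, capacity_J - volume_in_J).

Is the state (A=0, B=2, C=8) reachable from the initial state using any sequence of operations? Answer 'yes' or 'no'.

BFS from (A=0, B=0, C=0):
  1. fill(A) -> (A=5 B=0 C=0)
  2. pour(A -> B) -> (A=0 B=5 C=0)
  3. fill(A) -> (A=5 B=5 C=0)
  4. pour(A -> B) -> (A=4 B=6 C=0)
  5. pour(A -> C) -> (A=0 B=6 C=4)
  6. pour(B -> A) -> (A=5 B=1 C=4)
  7. pour(A -> C) -> (A=0 B=1 C=9)
  8. pour(B -> A) -> (A=1 B=0 C=9)
  9. pour(C -> B) -> (A=1 B=6 C=3)
  10. pour(B -> A) -> (A=5 B=2 C=3)
  11. pour(A -> C) -> (A=0 B=2 C=8)
Target reached → yes.

Answer: yes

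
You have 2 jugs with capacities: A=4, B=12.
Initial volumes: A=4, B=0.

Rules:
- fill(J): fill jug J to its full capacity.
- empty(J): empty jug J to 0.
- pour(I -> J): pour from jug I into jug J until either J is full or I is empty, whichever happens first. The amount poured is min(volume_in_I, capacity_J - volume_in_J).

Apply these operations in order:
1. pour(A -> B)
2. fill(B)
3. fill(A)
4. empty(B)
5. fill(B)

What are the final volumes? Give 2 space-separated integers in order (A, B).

Step 1: pour(A -> B) -> (A=0 B=4)
Step 2: fill(B) -> (A=0 B=12)
Step 3: fill(A) -> (A=4 B=12)
Step 4: empty(B) -> (A=4 B=0)
Step 5: fill(B) -> (A=4 B=12)

Answer: 4 12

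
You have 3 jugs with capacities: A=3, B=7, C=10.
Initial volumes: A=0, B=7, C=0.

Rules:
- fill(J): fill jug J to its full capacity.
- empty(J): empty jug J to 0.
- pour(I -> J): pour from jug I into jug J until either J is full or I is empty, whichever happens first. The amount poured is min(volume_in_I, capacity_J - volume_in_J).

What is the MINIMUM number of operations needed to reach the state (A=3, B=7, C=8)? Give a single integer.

Answer: 7

Derivation:
BFS from (A=0, B=7, C=0). One shortest path:
  1. pour(B -> A) -> (A=3 B=4 C=0)
  2. empty(A) -> (A=0 B=4 C=0)
  3. pour(B -> A) -> (A=3 B=1 C=0)
  4. pour(B -> C) -> (A=3 B=0 C=1)
  5. fill(B) -> (A=3 B=7 C=1)
  6. pour(B -> C) -> (A=3 B=0 C=8)
  7. fill(B) -> (A=3 B=7 C=8)
Reached target in 7 moves.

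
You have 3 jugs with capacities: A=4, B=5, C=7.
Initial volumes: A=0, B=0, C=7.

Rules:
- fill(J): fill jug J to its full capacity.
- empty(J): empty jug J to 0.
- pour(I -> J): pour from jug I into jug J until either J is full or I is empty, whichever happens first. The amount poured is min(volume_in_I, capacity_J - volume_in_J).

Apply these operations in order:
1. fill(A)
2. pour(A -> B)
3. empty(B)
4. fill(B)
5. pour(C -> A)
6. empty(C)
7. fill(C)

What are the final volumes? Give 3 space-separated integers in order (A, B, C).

Answer: 4 5 7

Derivation:
Step 1: fill(A) -> (A=4 B=0 C=7)
Step 2: pour(A -> B) -> (A=0 B=4 C=7)
Step 3: empty(B) -> (A=0 B=0 C=7)
Step 4: fill(B) -> (A=0 B=5 C=7)
Step 5: pour(C -> A) -> (A=4 B=5 C=3)
Step 6: empty(C) -> (A=4 B=5 C=0)
Step 7: fill(C) -> (A=4 B=5 C=7)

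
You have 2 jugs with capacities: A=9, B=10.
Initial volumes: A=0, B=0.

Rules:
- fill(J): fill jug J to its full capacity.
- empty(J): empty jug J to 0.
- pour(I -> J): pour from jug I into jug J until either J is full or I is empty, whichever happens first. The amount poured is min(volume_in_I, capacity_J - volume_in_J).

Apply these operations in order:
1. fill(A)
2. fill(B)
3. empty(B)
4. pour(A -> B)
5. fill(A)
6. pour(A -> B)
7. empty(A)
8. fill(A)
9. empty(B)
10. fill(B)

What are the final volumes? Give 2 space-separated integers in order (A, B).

Answer: 9 10

Derivation:
Step 1: fill(A) -> (A=9 B=0)
Step 2: fill(B) -> (A=9 B=10)
Step 3: empty(B) -> (A=9 B=0)
Step 4: pour(A -> B) -> (A=0 B=9)
Step 5: fill(A) -> (A=9 B=9)
Step 6: pour(A -> B) -> (A=8 B=10)
Step 7: empty(A) -> (A=0 B=10)
Step 8: fill(A) -> (A=9 B=10)
Step 9: empty(B) -> (A=9 B=0)
Step 10: fill(B) -> (A=9 B=10)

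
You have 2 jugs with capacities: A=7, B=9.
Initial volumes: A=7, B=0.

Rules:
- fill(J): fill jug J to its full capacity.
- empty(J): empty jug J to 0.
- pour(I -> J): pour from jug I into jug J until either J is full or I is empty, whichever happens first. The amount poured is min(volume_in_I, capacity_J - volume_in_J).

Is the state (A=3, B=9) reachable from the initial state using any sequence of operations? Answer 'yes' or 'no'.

BFS from (A=7, B=0):
  1. pour(A -> B) -> (A=0 B=7)
  2. fill(A) -> (A=7 B=7)
  3. pour(A -> B) -> (A=5 B=9)
  4. empty(B) -> (A=5 B=0)
  5. pour(A -> B) -> (A=0 B=5)
  6. fill(A) -> (A=7 B=5)
  7. pour(A -> B) -> (A=3 B=9)
Target reached → yes.

Answer: yes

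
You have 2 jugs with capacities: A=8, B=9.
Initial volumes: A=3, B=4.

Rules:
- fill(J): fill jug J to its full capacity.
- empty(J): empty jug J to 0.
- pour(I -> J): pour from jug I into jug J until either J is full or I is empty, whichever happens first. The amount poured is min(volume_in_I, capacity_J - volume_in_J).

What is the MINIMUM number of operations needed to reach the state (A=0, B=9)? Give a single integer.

BFS from (A=3, B=4). One shortest path:
  1. empty(A) -> (A=0 B=4)
  2. fill(B) -> (A=0 B=9)
Reached target in 2 moves.

Answer: 2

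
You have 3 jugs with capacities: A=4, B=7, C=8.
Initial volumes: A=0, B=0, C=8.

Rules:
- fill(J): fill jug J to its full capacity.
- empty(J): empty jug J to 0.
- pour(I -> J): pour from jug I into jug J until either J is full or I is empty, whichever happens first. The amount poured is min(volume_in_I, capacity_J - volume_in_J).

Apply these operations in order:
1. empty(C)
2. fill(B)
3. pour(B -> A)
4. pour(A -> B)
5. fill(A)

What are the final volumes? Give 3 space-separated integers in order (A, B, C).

Step 1: empty(C) -> (A=0 B=0 C=0)
Step 2: fill(B) -> (A=0 B=7 C=0)
Step 3: pour(B -> A) -> (A=4 B=3 C=0)
Step 4: pour(A -> B) -> (A=0 B=7 C=0)
Step 5: fill(A) -> (A=4 B=7 C=0)

Answer: 4 7 0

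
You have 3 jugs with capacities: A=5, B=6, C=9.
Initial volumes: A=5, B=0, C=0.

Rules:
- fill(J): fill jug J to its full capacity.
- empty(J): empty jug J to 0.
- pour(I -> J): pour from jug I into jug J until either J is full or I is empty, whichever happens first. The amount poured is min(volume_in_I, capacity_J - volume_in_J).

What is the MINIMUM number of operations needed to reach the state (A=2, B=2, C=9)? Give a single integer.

Answer: 8

Derivation:
BFS from (A=5, B=0, C=0). One shortest path:
  1. fill(C) -> (A=5 B=0 C=9)
  2. pour(C -> B) -> (A=5 B=6 C=3)
  3. empty(B) -> (A=5 B=0 C=3)
  4. pour(C -> B) -> (A=5 B=3 C=0)
  5. pour(A -> C) -> (A=0 B=3 C=5)
  6. fill(A) -> (A=5 B=3 C=5)
  7. pour(A -> B) -> (A=2 B=6 C=5)
  8. pour(B -> C) -> (A=2 B=2 C=9)
Reached target in 8 moves.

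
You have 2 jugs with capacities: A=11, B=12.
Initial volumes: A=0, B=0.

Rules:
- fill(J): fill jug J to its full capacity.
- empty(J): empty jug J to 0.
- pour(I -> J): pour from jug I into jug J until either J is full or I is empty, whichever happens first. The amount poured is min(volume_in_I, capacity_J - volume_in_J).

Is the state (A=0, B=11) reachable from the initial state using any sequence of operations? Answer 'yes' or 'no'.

BFS from (A=0, B=0):
  1. fill(A) -> (A=11 B=0)
  2. pour(A -> B) -> (A=0 B=11)
Target reached → yes.

Answer: yes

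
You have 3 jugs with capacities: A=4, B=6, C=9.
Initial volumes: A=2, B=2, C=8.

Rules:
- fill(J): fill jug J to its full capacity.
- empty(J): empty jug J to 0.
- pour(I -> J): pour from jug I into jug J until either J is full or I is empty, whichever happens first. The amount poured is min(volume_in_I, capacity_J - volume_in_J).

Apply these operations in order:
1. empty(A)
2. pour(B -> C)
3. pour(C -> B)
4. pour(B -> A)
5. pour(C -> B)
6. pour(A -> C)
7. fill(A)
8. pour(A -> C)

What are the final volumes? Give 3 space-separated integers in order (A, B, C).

Answer: 0 6 8

Derivation:
Step 1: empty(A) -> (A=0 B=2 C=8)
Step 2: pour(B -> C) -> (A=0 B=1 C=9)
Step 3: pour(C -> B) -> (A=0 B=6 C=4)
Step 4: pour(B -> A) -> (A=4 B=2 C=4)
Step 5: pour(C -> B) -> (A=4 B=6 C=0)
Step 6: pour(A -> C) -> (A=0 B=6 C=4)
Step 7: fill(A) -> (A=4 B=6 C=4)
Step 8: pour(A -> C) -> (A=0 B=6 C=8)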